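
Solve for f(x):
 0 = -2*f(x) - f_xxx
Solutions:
 f(x) = C3*exp(-2^(1/3)*x) + (C1*sin(2^(1/3)*sqrt(3)*x/2) + C2*cos(2^(1/3)*sqrt(3)*x/2))*exp(2^(1/3)*x/2)


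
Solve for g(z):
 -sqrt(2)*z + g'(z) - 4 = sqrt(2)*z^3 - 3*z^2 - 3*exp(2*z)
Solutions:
 g(z) = C1 + sqrt(2)*z^4/4 - z^3 + sqrt(2)*z^2/2 + 4*z - 3*exp(2*z)/2


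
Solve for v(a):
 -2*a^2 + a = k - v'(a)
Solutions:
 v(a) = C1 + 2*a^3/3 - a^2/2 + a*k


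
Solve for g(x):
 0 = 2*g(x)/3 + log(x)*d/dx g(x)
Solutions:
 g(x) = C1*exp(-2*li(x)/3)


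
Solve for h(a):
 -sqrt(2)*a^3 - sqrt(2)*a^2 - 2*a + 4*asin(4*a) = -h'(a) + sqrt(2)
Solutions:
 h(a) = C1 + sqrt(2)*a^4/4 + sqrt(2)*a^3/3 + a^2 - 4*a*asin(4*a) + sqrt(2)*a - sqrt(1 - 16*a^2)


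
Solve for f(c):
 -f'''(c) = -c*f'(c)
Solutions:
 f(c) = C1 + Integral(C2*airyai(c) + C3*airybi(c), c)


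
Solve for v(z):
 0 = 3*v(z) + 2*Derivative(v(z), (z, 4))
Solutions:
 v(z) = (C1*sin(6^(1/4)*z/2) + C2*cos(6^(1/4)*z/2))*exp(-6^(1/4)*z/2) + (C3*sin(6^(1/4)*z/2) + C4*cos(6^(1/4)*z/2))*exp(6^(1/4)*z/2)


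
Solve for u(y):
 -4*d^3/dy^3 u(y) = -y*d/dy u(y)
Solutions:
 u(y) = C1 + Integral(C2*airyai(2^(1/3)*y/2) + C3*airybi(2^(1/3)*y/2), y)


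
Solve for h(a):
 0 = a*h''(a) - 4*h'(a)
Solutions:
 h(a) = C1 + C2*a^5


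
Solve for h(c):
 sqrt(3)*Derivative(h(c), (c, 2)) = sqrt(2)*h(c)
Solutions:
 h(c) = C1*exp(-2^(1/4)*3^(3/4)*c/3) + C2*exp(2^(1/4)*3^(3/4)*c/3)


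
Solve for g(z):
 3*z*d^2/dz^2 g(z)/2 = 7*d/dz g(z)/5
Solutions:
 g(z) = C1 + C2*z^(29/15)


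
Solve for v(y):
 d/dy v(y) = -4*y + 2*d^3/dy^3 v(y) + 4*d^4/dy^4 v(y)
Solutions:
 v(y) = C1 + C4*exp(y/2) - 2*y^2 + (C2*sin(y/2) + C3*cos(y/2))*exp(-y/2)


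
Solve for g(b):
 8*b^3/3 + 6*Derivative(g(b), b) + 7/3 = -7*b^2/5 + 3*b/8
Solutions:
 g(b) = C1 - b^4/9 - 7*b^3/90 + b^2/32 - 7*b/18


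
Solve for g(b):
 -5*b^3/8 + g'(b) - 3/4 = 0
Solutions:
 g(b) = C1 + 5*b^4/32 + 3*b/4


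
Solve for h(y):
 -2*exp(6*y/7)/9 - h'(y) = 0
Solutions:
 h(y) = C1 - 7*exp(6*y/7)/27


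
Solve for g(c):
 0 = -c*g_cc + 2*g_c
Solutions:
 g(c) = C1 + C2*c^3


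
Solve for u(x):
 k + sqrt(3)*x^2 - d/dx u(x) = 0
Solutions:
 u(x) = C1 + k*x + sqrt(3)*x^3/3


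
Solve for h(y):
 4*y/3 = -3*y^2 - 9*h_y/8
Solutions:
 h(y) = C1 - 8*y^3/9 - 16*y^2/27


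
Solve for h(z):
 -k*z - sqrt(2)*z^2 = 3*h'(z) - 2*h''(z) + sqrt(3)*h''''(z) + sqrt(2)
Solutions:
 h(z) = C1 + C2*exp(z*(4*6^(1/3)/(sqrt(729 - 32*sqrt(3)) + 27)^(1/3) + 2^(2/3)*3^(1/6)*(sqrt(729 - 32*sqrt(3)) + 27)^(1/3))/12)*sin(z*(-6^(2/3)*(sqrt(729 - 32*sqrt(3)) + 27)^(1/3) + 4*2^(1/3)*3^(5/6)/(sqrt(729 - 32*sqrt(3)) + 27)^(1/3))/12) + C3*exp(z*(4*6^(1/3)/(sqrt(729 - 32*sqrt(3)) + 27)^(1/3) + 2^(2/3)*3^(1/6)*(sqrt(729 - 32*sqrt(3)) + 27)^(1/3))/12)*cos(z*(-6^(2/3)*(sqrt(729 - 32*sqrt(3)) + 27)^(1/3) + 4*2^(1/3)*3^(5/6)/(sqrt(729 - 32*sqrt(3)) + 27)^(1/3))/12) + C4*exp(-z*(4*6^(1/3)/(sqrt(729 - 32*sqrt(3)) + 27)^(1/3) + 2^(2/3)*3^(1/6)*(sqrt(729 - 32*sqrt(3)) + 27)^(1/3))/6) - k*z^2/6 - 2*k*z/9 - sqrt(2)*z^3/9 - 2*sqrt(2)*z^2/9 - 17*sqrt(2)*z/27


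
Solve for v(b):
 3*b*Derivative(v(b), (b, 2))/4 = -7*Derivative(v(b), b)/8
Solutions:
 v(b) = C1 + C2/b^(1/6)


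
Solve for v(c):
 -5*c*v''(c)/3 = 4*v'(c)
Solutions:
 v(c) = C1 + C2/c^(7/5)


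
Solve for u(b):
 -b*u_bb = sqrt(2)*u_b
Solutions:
 u(b) = C1 + C2*b^(1 - sqrt(2))


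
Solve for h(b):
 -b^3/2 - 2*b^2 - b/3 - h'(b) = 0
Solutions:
 h(b) = C1 - b^4/8 - 2*b^3/3 - b^2/6


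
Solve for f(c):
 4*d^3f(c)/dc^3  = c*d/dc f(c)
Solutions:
 f(c) = C1 + Integral(C2*airyai(2^(1/3)*c/2) + C3*airybi(2^(1/3)*c/2), c)


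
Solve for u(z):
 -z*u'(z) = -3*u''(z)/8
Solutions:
 u(z) = C1 + C2*erfi(2*sqrt(3)*z/3)


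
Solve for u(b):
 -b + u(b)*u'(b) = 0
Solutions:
 u(b) = -sqrt(C1 + b^2)
 u(b) = sqrt(C1 + b^2)


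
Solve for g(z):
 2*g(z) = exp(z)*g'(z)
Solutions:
 g(z) = C1*exp(-2*exp(-z))


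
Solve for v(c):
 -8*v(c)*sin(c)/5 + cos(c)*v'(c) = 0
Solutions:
 v(c) = C1/cos(c)^(8/5)


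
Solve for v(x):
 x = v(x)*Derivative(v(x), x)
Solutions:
 v(x) = -sqrt(C1 + x^2)
 v(x) = sqrt(C1 + x^2)


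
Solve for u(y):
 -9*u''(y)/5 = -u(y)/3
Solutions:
 u(y) = C1*exp(-sqrt(15)*y/9) + C2*exp(sqrt(15)*y/9)


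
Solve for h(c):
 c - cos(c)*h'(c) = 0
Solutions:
 h(c) = C1 + Integral(c/cos(c), c)


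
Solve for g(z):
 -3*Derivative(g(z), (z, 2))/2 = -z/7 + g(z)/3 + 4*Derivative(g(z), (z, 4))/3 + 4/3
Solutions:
 g(z) = C1*sin(z*sqrt(9 - sqrt(17))/4) + C2*sin(z*sqrt(sqrt(17) + 9)/4) + C3*cos(z*sqrt(9 - sqrt(17))/4) + C4*cos(z*sqrt(sqrt(17) + 9)/4) + 3*z/7 - 4


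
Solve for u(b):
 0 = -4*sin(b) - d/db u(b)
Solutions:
 u(b) = C1 + 4*cos(b)


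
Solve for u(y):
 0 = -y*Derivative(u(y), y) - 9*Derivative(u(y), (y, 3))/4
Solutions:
 u(y) = C1 + Integral(C2*airyai(-2^(2/3)*3^(1/3)*y/3) + C3*airybi(-2^(2/3)*3^(1/3)*y/3), y)


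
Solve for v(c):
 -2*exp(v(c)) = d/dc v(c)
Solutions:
 v(c) = log(1/(C1 + 2*c))


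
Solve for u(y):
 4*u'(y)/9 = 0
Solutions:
 u(y) = C1


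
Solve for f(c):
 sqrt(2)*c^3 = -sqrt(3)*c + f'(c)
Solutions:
 f(c) = C1 + sqrt(2)*c^4/4 + sqrt(3)*c^2/2


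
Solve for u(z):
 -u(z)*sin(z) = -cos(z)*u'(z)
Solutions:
 u(z) = C1/cos(z)


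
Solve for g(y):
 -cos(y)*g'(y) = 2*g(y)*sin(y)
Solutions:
 g(y) = C1*cos(y)^2


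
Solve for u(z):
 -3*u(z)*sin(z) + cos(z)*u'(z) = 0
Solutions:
 u(z) = C1/cos(z)^3


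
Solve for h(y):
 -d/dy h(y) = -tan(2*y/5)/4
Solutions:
 h(y) = C1 - 5*log(cos(2*y/5))/8


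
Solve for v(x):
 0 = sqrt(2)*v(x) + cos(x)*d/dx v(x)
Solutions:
 v(x) = C1*(sin(x) - 1)^(sqrt(2)/2)/(sin(x) + 1)^(sqrt(2)/2)


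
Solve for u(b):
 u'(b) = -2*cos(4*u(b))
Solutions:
 u(b) = -asin((C1 + exp(16*b))/(C1 - exp(16*b)))/4 + pi/4
 u(b) = asin((C1 + exp(16*b))/(C1 - exp(16*b)))/4


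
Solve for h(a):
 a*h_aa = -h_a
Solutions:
 h(a) = C1 + C2*log(a)


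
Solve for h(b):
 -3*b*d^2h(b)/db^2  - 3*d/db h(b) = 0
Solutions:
 h(b) = C1 + C2*log(b)


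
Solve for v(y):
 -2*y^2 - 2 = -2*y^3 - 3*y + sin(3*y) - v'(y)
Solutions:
 v(y) = C1 - y^4/2 + 2*y^3/3 - 3*y^2/2 + 2*y - cos(3*y)/3


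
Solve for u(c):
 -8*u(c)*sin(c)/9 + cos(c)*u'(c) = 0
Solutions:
 u(c) = C1/cos(c)^(8/9)


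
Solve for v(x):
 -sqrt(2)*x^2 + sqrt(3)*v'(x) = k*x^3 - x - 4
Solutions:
 v(x) = C1 + sqrt(3)*k*x^4/12 + sqrt(6)*x^3/9 - sqrt(3)*x^2/6 - 4*sqrt(3)*x/3


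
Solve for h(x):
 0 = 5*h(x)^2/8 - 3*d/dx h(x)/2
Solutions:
 h(x) = -12/(C1 + 5*x)


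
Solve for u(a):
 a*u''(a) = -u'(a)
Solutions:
 u(a) = C1 + C2*log(a)


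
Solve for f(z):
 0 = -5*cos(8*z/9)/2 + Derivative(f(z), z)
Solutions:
 f(z) = C1 + 45*sin(8*z/9)/16


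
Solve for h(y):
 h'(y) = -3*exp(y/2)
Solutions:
 h(y) = C1 - 6*exp(y/2)


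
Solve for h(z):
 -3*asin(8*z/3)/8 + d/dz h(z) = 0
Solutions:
 h(z) = C1 + 3*z*asin(8*z/3)/8 + 3*sqrt(9 - 64*z^2)/64


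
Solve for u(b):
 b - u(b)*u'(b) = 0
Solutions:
 u(b) = -sqrt(C1 + b^2)
 u(b) = sqrt(C1 + b^2)


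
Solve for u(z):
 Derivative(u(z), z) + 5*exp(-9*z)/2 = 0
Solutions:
 u(z) = C1 + 5*exp(-9*z)/18


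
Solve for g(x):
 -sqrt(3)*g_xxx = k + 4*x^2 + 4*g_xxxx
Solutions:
 g(x) = C1 + C2*x + C3*x^2 + C4*exp(-sqrt(3)*x/4) - sqrt(3)*x^5/45 + 4*x^4/9 + sqrt(3)*x^3*(-3*k - 128)/54


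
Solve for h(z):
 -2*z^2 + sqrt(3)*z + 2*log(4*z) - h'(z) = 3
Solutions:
 h(z) = C1 - 2*z^3/3 + sqrt(3)*z^2/2 + 2*z*log(z) - 5*z + z*log(16)


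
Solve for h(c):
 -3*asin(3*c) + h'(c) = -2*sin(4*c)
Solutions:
 h(c) = C1 + 3*c*asin(3*c) + sqrt(1 - 9*c^2) + cos(4*c)/2


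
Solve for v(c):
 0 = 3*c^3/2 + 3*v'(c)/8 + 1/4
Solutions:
 v(c) = C1 - c^4 - 2*c/3


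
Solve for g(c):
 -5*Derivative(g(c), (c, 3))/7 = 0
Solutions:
 g(c) = C1 + C2*c + C3*c^2


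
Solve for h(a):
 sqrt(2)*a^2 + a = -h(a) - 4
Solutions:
 h(a) = -sqrt(2)*a^2 - a - 4


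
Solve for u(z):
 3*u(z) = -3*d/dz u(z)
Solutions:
 u(z) = C1*exp(-z)


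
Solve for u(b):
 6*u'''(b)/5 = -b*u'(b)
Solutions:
 u(b) = C1 + Integral(C2*airyai(-5^(1/3)*6^(2/3)*b/6) + C3*airybi(-5^(1/3)*6^(2/3)*b/6), b)


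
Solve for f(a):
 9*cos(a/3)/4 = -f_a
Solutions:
 f(a) = C1 - 27*sin(a/3)/4


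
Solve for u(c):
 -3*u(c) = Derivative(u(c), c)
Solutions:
 u(c) = C1*exp(-3*c)


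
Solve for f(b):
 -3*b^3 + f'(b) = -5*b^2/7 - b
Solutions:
 f(b) = C1 + 3*b^4/4 - 5*b^3/21 - b^2/2


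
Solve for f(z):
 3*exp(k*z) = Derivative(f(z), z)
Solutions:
 f(z) = C1 + 3*exp(k*z)/k


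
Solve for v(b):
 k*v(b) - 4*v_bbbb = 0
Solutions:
 v(b) = C1*exp(-sqrt(2)*b*k^(1/4)/2) + C2*exp(sqrt(2)*b*k^(1/4)/2) + C3*exp(-sqrt(2)*I*b*k^(1/4)/2) + C4*exp(sqrt(2)*I*b*k^(1/4)/2)


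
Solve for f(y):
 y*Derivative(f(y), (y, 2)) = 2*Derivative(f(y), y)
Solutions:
 f(y) = C1 + C2*y^3


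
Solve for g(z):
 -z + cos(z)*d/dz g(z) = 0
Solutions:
 g(z) = C1 + Integral(z/cos(z), z)


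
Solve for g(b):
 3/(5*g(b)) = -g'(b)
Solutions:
 g(b) = -sqrt(C1 - 30*b)/5
 g(b) = sqrt(C1 - 30*b)/5


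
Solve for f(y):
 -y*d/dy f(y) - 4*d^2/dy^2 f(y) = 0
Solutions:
 f(y) = C1 + C2*erf(sqrt(2)*y/4)


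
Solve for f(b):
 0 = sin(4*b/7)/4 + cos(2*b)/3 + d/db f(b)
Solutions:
 f(b) = C1 - sin(2*b)/6 + 7*cos(4*b/7)/16


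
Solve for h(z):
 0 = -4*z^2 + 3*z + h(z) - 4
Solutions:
 h(z) = 4*z^2 - 3*z + 4


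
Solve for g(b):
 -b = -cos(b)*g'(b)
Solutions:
 g(b) = C1 + Integral(b/cos(b), b)


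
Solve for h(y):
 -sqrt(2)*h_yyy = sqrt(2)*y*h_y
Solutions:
 h(y) = C1 + Integral(C2*airyai(-y) + C3*airybi(-y), y)


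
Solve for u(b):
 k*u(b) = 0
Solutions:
 u(b) = 0


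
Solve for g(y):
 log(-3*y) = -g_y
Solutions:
 g(y) = C1 - y*log(-y) + y*(1 - log(3))


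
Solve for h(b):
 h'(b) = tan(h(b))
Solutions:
 h(b) = pi - asin(C1*exp(b))
 h(b) = asin(C1*exp(b))


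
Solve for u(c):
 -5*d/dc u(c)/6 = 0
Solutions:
 u(c) = C1


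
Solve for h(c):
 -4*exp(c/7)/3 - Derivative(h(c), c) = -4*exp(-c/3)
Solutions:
 h(c) = C1 - 28*exp(c/7)/3 - 12*exp(-c/3)


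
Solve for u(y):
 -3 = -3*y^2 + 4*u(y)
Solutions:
 u(y) = 3*y^2/4 - 3/4


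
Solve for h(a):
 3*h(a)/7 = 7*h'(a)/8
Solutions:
 h(a) = C1*exp(24*a/49)


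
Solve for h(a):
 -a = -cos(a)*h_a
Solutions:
 h(a) = C1 + Integral(a/cos(a), a)


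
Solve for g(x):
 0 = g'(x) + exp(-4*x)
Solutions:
 g(x) = C1 + exp(-4*x)/4


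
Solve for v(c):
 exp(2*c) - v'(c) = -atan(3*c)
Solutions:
 v(c) = C1 + c*atan(3*c) + exp(2*c)/2 - log(9*c^2 + 1)/6


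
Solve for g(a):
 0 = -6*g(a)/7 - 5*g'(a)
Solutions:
 g(a) = C1*exp(-6*a/35)


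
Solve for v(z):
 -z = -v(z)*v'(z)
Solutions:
 v(z) = -sqrt(C1 + z^2)
 v(z) = sqrt(C1 + z^2)


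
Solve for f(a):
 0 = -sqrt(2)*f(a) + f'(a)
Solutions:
 f(a) = C1*exp(sqrt(2)*a)


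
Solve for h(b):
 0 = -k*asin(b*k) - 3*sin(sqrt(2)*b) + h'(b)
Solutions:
 h(b) = C1 + k*Piecewise((b*asin(b*k) + sqrt(-b^2*k^2 + 1)/k, Ne(k, 0)), (0, True)) - 3*sqrt(2)*cos(sqrt(2)*b)/2


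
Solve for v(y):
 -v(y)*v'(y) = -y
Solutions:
 v(y) = -sqrt(C1 + y^2)
 v(y) = sqrt(C1 + y^2)


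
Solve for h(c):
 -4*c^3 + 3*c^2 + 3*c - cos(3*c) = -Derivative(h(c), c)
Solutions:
 h(c) = C1 + c^4 - c^3 - 3*c^2/2 + sin(3*c)/3


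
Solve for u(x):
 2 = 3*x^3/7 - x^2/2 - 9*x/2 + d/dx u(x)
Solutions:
 u(x) = C1 - 3*x^4/28 + x^3/6 + 9*x^2/4 + 2*x


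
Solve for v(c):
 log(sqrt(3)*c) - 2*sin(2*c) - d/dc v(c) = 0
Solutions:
 v(c) = C1 + c*log(c) - c + c*log(3)/2 + cos(2*c)


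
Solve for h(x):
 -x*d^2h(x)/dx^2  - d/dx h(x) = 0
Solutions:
 h(x) = C1 + C2*log(x)


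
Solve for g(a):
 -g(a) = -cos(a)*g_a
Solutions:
 g(a) = C1*sqrt(sin(a) + 1)/sqrt(sin(a) - 1)


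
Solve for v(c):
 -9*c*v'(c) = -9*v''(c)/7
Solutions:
 v(c) = C1 + C2*erfi(sqrt(14)*c/2)


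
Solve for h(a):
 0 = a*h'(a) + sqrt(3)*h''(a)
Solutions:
 h(a) = C1 + C2*erf(sqrt(2)*3^(3/4)*a/6)


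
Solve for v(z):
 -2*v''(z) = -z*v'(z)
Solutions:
 v(z) = C1 + C2*erfi(z/2)


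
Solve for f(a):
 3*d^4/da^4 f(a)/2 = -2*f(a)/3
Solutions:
 f(a) = (C1*sin(sqrt(3)*a/3) + C2*cos(sqrt(3)*a/3))*exp(-sqrt(3)*a/3) + (C3*sin(sqrt(3)*a/3) + C4*cos(sqrt(3)*a/3))*exp(sqrt(3)*a/3)


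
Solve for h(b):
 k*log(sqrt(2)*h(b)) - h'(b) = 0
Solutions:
 Integral(1/(2*log(_y) + log(2)), (_y, h(b))) = C1 + b*k/2


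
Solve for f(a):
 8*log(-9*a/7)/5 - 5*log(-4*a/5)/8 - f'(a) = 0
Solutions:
 f(a) = C1 + 39*a*log(-a)/40 + a*(-64*log(7) - 39 - 50*log(2) + 25*log(5) + 128*log(3))/40


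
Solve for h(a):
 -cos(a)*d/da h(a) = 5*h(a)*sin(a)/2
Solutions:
 h(a) = C1*cos(a)^(5/2)


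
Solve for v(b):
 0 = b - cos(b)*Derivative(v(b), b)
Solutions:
 v(b) = C1 + Integral(b/cos(b), b)


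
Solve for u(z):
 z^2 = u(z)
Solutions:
 u(z) = z^2


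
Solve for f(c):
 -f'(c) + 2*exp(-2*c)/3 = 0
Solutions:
 f(c) = C1 - exp(-2*c)/3


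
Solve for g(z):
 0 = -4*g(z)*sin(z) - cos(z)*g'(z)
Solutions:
 g(z) = C1*cos(z)^4


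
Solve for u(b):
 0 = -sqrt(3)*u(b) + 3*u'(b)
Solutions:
 u(b) = C1*exp(sqrt(3)*b/3)


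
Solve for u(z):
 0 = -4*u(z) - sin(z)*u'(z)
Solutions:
 u(z) = C1*(cos(z)^2 + 2*cos(z) + 1)/(cos(z)^2 - 2*cos(z) + 1)


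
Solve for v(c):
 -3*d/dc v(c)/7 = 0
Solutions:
 v(c) = C1


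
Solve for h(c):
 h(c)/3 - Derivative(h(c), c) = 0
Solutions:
 h(c) = C1*exp(c/3)


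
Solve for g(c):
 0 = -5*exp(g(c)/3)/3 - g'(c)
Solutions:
 g(c) = 3*log(1/(C1 + 5*c)) + 6*log(3)


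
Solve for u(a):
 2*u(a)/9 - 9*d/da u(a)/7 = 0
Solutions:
 u(a) = C1*exp(14*a/81)


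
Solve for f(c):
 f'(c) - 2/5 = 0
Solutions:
 f(c) = C1 + 2*c/5


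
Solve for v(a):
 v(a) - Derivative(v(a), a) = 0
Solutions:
 v(a) = C1*exp(a)


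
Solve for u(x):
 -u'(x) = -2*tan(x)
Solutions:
 u(x) = C1 - 2*log(cos(x))


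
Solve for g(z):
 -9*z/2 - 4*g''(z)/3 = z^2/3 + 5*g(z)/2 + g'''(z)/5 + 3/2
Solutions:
 g(z) = C1*exp(z*(-80 + 160*2^(2/3)*5^(1/3)/(27*sqrt(3289) + 2009)^(1/3) + 2^(1/3)*5^(2/3)*(27*sqrt(3289) + 2009)^(1/3))/36)*sin(10^(1/3)*sqrt(3)*z*(-5^(1/3)*(27*sqrt(3289) + 2009)^(1/3) + 160*2^(1/3)/(27*sqrt(3289) + 2009)^(1/3))/36) + C2*exp(z*(-80 + 160*2^(2/3)*5^(1/3)/(27*sqrt(3289) + 2009)^(1/3) + 2^(1/3)*5^(2/3)*(27*sqrt(3289) + 2009)^(1/3))/36)*cos(10^(1/3)*sqrt(3)*z*(-5^(1/3)*(27*sqrt(3289) + 2009)^(1/3) + 160*2^(1/3)/(27*sqrt(3289) + 2009)^(1/3))/36) + C3*exp(-z*(160*2^(2/3)*5^(1/3)/(27*sqrt(3289) + 2009)^(1/3) + 40 + 2^(1/3)*5^(2/3)*(27*sqrt(3289) + 2009)^(1/3))/18) - 2*z^2/15 - 9*z/5 - 103/225


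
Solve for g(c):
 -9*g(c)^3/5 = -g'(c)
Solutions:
 g(c) = -sqrt(10)*sqrt(-1/(C1 + 9*c))/2
 g(c) = sqrt(10)*sqrt(-1/(C1 + 9*c))/2


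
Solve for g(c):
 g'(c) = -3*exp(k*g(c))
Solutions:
 g(c) = Piecewise((log(1/(C1*k + 3*c*k))/k, Ne(k, 0)), (nan, True))
 g(c) = Piecewise((C1 - 3*c, Eq(k, 0)), (nan, True))


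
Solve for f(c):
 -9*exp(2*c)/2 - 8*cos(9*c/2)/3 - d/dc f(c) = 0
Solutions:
 f(c) = C1 - 9*exp(2*c)/4 - 16*sin(9*c/2)/27


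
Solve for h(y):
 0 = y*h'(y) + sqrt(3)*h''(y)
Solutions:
 h(y) = C1 + C2*erf(sqrt(2)*3^(3/4)*y/6)


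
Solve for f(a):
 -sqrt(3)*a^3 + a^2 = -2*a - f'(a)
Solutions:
 f(a) = C1 + sqrt(3)*a^4/4 - a^3/3 - a^2


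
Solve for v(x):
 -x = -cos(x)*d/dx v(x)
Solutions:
 v(x) = C1 + Integral(x/cos(x), x)


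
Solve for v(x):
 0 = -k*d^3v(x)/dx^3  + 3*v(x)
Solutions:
 v(x) = C1*exp(3^(1/3)*x*(1/k)^(1/3)) + C2*exp(x*(-3^(1/3) + 3^(5/6)*I)*(1/k)^(1/3)/2) + C3*exp(-x*(3^(1/3) + 3^(5/6)*I)*(1/k)^(1/3)/2)


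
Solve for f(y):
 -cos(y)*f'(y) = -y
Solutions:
 f(y) = C1 + Integral(y/cos(y), y)


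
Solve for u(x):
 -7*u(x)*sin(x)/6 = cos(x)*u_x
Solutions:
 u(x) = C1*cos(x)^(7/6)


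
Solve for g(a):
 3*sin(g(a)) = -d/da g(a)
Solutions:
 g(a) = -acos((-C1 - exp(6*a))/(C1 - exp(6*a))) + 2*pi
 g(a) = acos((-C1 - exp(6*a))/(C1 - exp(6*a)))


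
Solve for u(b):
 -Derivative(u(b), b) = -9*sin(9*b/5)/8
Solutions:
 u(b) = C1 - 5*cos(9*b/5)/8


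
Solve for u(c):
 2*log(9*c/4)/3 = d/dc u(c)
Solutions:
 u(c) = C1 + 2*c*log(c)/3 - 4*c*log(2)/3 - 2*c/3 + 4*c*log(3)/3


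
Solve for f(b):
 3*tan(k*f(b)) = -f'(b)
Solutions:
 f(b) = Piecewise((-asin(exp(C1*k - 3*b*k))/k + pi/k, Ne(k, 0)), (nan, True))
 f(b) = Piecewise((asin(exp(C1*k - 3*b*k))/k, Ne(k, 0)), (nan, True))


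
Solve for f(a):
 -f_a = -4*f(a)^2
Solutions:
 f(a) = -1/(C1 + 4*a)


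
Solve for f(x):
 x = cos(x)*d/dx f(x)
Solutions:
 f(x) = C1 + Integral(x/cos(x), x)


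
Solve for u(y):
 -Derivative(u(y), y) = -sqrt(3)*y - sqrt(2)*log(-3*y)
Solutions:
 u(y) = C1 + sqrt(3)*y^2/2 + sqrt(2)*y*log(-y) + sqrt(2)*y*(-1 + log(3))


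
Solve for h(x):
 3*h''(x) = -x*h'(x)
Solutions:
 h(x) = C1 + C2*erf(sqrt(6)*x/6)


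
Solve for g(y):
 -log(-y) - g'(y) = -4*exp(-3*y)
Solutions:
 g(y) = C1 - y*log(-y) + y - 4*exp(-3*y)/3


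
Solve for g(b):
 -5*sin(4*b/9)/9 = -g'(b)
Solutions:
 g(b) = C1 - 5*cos(4*b/9)/4


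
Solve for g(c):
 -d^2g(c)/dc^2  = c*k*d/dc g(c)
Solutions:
 g(c) = Piecewise((-sqrt(2)*sqrt(pi)*C1*erf(sqrt(2)*c*sqrt(k)/2)/(2*sqrt(k)) - C2, (k > 0) | (k < 0)), (-C1*c - C2, True))


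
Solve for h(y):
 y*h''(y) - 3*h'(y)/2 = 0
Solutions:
 h(y) = C1 + C2*y^(5/2)


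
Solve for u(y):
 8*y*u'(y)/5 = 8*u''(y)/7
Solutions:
 u(y) = C1 + C2*erfi(sqrt(70)*y/10)


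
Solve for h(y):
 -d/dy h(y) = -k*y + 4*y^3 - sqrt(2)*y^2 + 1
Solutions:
 h(y) = C1 + k*y^2/2 - y^4 + sqrt(2)*y^3/3 - y


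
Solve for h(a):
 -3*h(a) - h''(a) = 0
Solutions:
 h(a) = C1*sin(sqrt(3)*a) + C2*cos(sqrt(3)*a)


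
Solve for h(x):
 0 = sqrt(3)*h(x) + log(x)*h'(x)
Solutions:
 h(x) = C1*exp(-sqrt(3)*li(x))


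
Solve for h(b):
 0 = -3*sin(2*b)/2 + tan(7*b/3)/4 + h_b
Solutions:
 h(b) = C1 + 3*log(cos(7*b/3))/28 - 3*cos(2*b)/4


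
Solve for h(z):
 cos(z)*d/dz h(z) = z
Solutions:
 h(z) = C1 + Integral(z/cos(z), z)


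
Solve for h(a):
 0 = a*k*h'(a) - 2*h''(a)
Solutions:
 h(a) = Piecewise((-sqrt(pi)*C1*erf(a*sqrt(-k)/2)/sqrt(-k) - C2, (k > 0) | (k < 0)), (-C1*a - C2, True))


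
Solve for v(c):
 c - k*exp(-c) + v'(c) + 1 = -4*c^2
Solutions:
 v(c) = C1 - 4*c^3/3 - c^2/2 - c - k*exp(-c)


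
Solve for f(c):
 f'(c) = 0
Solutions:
 f(c) = C1


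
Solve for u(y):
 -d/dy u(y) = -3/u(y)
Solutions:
 u(y) = -sqrt(C1 + 6*y)
 u(y) = sqrt(C1 + 6*y)


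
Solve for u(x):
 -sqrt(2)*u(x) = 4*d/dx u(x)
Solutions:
 u(x) = C1*exp(-sqrt(2)*x/4)


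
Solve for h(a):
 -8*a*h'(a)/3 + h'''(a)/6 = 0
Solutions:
 h(a) = C1 + Integral(C2*airyai(2*2^(1/3)*a) + C3*airybi(2*2^(1/3)*a), a)


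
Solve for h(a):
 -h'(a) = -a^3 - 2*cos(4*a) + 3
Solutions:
 h(a) = C1 + a^4/4 - 3*a + sin(4*a)/2


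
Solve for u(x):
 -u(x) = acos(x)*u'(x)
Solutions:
 u(x) = C1*exp(-Integral(1/acos(x), x))


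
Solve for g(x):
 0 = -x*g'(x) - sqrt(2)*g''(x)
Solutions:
 g(x) = C1 + C2*erf(2^(1/4)*x/2)


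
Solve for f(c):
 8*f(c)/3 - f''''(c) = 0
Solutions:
 f(c) = C1*exp(-6^(3/4)*c/3) + C2*exp(6^(3/4)*c/3) + C3*sin(6^(3/4)*c/3) + C4*cos(6^(3/4)*c/3)


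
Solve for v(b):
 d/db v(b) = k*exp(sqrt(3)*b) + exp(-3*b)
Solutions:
 v(b) = C1 + sqrt(3)*k*exp(sqrt(3)*b)/3 - exp(-3*b)/3


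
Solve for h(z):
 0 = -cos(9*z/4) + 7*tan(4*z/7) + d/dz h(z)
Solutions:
 h(z) = C1 + 49*log(cos(4*z/7))/4 + 4*sin(9*z/4)/9


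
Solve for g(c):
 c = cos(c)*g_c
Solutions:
 g(c) = C1 + Integral(c/cos(c), c)


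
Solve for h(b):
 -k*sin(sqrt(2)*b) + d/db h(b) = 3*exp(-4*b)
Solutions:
 h(b) = C1 - sqrt(2)*k*cos(sqrt(2)*b)/2 - 3*exp(-4*b)/4


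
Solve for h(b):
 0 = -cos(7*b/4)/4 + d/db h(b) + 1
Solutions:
 h(b) = C1 - b + sin(7*b/4)/7


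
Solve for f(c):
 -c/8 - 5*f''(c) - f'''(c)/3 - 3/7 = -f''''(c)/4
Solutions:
 f(c) = C1 + C2*c + C3*exp(2*c*(1 - sqrt(46))/3) + C4*exp(2*c*(1 + sqrt(46))/3) - c^3/240 - 353*c^2/8400


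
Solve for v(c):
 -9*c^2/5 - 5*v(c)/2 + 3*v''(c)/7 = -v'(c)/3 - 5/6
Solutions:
 v(c) = C1*exp(c*(-7 + sqrt(1939))/18) + C2*exp(-c*(7 + sqrt(1939))/18) - 18*c^2/25 - 24*c/125 + 799/13125


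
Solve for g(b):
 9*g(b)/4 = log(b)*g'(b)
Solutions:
 g(b) = C1*exp(9*li(b)/4)


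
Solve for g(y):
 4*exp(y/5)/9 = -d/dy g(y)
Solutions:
 g(y) = C1 - 20*exp(y/5)/9


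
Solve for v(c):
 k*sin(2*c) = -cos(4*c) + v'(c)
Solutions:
 v(c) = C1 - k*cos(2*c)/2 + sin(4*c)/4


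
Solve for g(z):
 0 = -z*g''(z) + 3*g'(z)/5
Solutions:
 g(z) = C1 + C2*z^(8/5)


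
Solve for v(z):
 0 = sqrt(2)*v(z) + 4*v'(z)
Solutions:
 v(z) = C1*exp(-sqrt(2)*z/4)


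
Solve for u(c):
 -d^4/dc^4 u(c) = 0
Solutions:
 u(c) = C1 + C2*c + C3*c^2 + C4*c^3


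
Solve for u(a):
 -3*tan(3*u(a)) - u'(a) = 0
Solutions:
 u(a) = -asin(C1*exp(-9*a))/3 + pi/3
 u(a) = asin(C1*exp(-9*a))/3


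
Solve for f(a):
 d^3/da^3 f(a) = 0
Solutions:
 f(a) = C1 + C2*a + C3*a^2


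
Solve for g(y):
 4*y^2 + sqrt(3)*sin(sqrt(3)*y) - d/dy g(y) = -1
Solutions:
 g(y) = C1 + 4*y^3/3 + y - cos(sqrt(3)*y)


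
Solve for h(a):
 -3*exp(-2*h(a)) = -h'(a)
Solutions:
 h(a) = log(-sqrt(C1 + 6*a))
 h(a) = log(C1 + 6*a)/2


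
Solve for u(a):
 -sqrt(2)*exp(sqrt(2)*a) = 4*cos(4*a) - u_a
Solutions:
 u(a) = C1 + exp(sqrt(2)*a) + sin(4*a)


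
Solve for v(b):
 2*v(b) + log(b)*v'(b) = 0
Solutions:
 v(b) = C1*exp(-2*li(b))


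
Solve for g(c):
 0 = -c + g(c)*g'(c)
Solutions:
 g(c) = -sqrt(C1 + c^2)
 g(c) = sqrt(C1 + c^2)


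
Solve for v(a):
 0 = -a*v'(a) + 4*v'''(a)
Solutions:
 v(a) = C1 + Integral(C2*airyai(2^(1/3)*a/2) + C3*airybi(2^(1/3)*a/2), a)


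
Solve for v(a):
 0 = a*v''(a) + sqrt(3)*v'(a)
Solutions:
 v(a) = C1 + C2*a^(1 - sqrt(3))


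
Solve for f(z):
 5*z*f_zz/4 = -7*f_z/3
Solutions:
 f(z) = C1 + C2/z^(13/15)


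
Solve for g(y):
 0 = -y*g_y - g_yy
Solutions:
 g(y) = C1 + C2*erf(sqrt(2)*y/2)


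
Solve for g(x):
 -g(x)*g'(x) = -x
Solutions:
 g(x) = -sqrt(C1 + x^2)
 g(x) = sqrt(C1 + x^2)


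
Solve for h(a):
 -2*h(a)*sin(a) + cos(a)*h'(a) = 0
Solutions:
 h(a) = C1/cos(a)^2


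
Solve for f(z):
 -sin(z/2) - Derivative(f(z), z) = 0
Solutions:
 f(z) = C1 + 2*cos(z/2)


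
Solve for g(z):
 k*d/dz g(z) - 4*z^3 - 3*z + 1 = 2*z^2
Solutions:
 g(z) = C1 + z^4/k + 2*z^3/(3*k) + 3*z^2/(2*k) - z/k


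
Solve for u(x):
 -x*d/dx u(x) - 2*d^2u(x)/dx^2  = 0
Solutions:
 u(x) = C1 + C2*erf(x/2)


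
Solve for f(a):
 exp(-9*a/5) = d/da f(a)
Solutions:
 f(a) = C1 - 5*exp(-9*a/5)/9


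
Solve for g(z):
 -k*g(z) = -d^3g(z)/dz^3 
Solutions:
 g(z) = C1*exp(k^(1/3)*z) + C2*exp(k^(1/3)*z*(-1 + sqrt(3)*I)/2) + C3*exp(-k^(1/3)*z*(1 + sqrt(3)*I)/2)


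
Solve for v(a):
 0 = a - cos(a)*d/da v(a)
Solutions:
 v(a) = C1 + Integral(a/cos(a), a)


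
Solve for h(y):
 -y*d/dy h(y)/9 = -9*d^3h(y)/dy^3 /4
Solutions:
 h(y) = C1 + Integral(C2*airyai(6^(2/3)*y/9) + C3*airybi(6^(2/3)*y/9), y)


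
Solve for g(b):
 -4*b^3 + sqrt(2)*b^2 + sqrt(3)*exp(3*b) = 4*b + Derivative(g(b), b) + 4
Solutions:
 g(b) = C1 - b^4 + sqrt(2)*b^3/3 - 2*b^2 - 4*b + sqrt(3)*exp(3*b)/3


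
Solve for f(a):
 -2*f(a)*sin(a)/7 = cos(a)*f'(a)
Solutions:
 f(a) = C1*cos(a)^(2/7)


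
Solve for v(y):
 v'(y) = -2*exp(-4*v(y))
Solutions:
 v(y) = log(-I*(C1 - 8*y)^(1/4))
 v(y) = log(I*(C1 - 8*y)^(1/4))
 v(y) = log(-(C1 - 8*y)^(1/4))
 v(y) = log(C1 - 8*y)/4


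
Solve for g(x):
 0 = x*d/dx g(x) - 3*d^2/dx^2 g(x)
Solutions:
 g(x) = C1 + C2*erfi(sqrt(6)*x/6)


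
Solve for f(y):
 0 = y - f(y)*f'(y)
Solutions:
 f(y) = -sqrt(C1 + y^2)
 f(y) = sqrt(C1 + y^2)


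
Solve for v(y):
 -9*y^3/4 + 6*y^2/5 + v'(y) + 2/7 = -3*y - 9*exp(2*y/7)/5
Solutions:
 v(y) = C1 + 9*y^4/16 - 2*y^3/5 - 3*y^2/2 - 2*y/7 - 63*exp(2*y/7)/10


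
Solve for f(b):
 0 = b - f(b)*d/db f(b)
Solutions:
 f(b) = -sqrt(C1 + b^2)
 f(b) = sqrt(C1 + b^2)


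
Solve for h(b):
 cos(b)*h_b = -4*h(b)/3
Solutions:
 h(b) = C1*(sin(b) - 1)^(2/3)/(sin(b) + 1)^(2/3)


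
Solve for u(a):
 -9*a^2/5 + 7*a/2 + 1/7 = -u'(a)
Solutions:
 u(a) = C1 + 3*a^3/5 - 7*a^2/4 - a/7


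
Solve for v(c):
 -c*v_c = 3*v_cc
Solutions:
 v(c) = C1 + C2*erf(sqrt(6)*c/6)


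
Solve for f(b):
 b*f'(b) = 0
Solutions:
 f(b) = C1


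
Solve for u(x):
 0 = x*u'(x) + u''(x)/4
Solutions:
 u(x) = C1 + C2*erf(sqrt(2)*x)


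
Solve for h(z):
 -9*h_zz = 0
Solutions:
 h(z) = C1 + C2*z


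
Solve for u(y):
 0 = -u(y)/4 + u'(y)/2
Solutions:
 u(y) = C1*exp(y/2)


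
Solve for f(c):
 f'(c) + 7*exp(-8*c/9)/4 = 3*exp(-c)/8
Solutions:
 f(c) = C1 - 3*exp(-c)/8 + 63*exp(-8*c/9)/32


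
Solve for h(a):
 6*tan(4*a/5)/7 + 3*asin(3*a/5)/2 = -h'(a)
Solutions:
 h(a) = C1 - 3*a*asin(3*a/5)/2 - sqrt(25 - 9*a^2)/2 + 15*log(cos(4*a/5))/14


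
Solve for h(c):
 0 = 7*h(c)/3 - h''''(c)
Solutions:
 h(c) = C1*exp(-3^(3/4)*7^(1/4)*c/3) + C2*exp(3^(3/4)*7^(1/4)*c/3) + C3*sin(3^(3/4)*7^(1/4)*c/3) + C4*cos(3^(3/4)*7^(1/4)*c/3)


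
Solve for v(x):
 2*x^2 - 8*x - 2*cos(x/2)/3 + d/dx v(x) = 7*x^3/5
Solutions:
 v(x) = C1 + 7*x^4/20 - 2*x^3/3 + 4*x^2 + 4*sin(x/2)/3


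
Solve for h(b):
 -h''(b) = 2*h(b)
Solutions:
 h(b) = C1*sin(sqrt(2)*b) + C2*cos(sqrt(2)*b)


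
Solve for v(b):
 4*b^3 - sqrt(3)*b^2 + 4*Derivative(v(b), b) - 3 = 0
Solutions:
 v(b) = C1 - b^4/4 + sqrt(3)*b^3/12 + 3*b/4


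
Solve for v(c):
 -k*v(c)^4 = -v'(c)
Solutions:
 v(c) = (-1/(C1 + 3*c*k))^(1/3)
 v(c) = (-1/(C1 + c*k))^(1/3)*(-3^(2/3) - 3*3^(1/6)*I)/6
 v(c) = (-1/(C1 + c*k))^(1/3)*(-3^(2/3) + 3*3^(1/6)*I)/6


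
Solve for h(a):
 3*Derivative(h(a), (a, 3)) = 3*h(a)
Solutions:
 h(a) = C3*exp(a) + (C1*sin(sqrt(3)*a/2) + C2*cos(sqrt(3)*a/2))*exp(-a/2)


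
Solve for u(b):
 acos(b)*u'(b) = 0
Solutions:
 u(b) = C1


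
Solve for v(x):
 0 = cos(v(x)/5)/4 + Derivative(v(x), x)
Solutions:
 x/4 - 5*log(sin(v(x)/5) - 1)/2 + 5*log(sin(v(x)/5) + 1)/2 = C1


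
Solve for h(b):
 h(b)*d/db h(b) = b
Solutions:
 h(b) = -sqrt(C1 + b^2)
 h(b) = sqrt(C1 + b^2)


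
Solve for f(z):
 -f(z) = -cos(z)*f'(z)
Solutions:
 f(z) = C1*sqrt(sin(z) + 1)/sqrt(sin(z) - 1)


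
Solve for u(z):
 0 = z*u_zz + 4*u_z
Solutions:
 u(z) = C1 + C2/z^3


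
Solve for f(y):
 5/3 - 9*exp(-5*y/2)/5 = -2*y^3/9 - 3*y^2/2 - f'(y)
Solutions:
 f(y) = C1 - y^4/18 - y^3/2 - 5*y/3 - 18*exp(-5*y/2)/25


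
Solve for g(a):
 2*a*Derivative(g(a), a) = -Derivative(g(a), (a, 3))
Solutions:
 g(a) = C1 + Integral(C2*airyai(-2^(1/3)*a) + C3*airybi(-2^(1/3)*a), a)


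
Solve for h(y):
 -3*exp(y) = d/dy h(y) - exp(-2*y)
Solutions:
 h(y) = C1 - 3*exp(y) - exp(-2*y)/2


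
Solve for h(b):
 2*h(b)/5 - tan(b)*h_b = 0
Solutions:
 h(b) = C1*sin(b)^(2/5)


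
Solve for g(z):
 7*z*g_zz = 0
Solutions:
 g(z) = C1 + C2*z


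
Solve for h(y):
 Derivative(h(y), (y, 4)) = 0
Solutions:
 h(y) = C1 + C2*y + C3*y^2 + C4*y^3


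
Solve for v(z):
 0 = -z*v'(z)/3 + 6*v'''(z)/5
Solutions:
 v(z) = C1 + Integral(C2*airyai(60^(1/3)*z/6) + C3*airybi(60^(1/3)*z/6), z)


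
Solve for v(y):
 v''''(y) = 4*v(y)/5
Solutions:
 v(y) = C1*exp(-sqrt(2)*5^(3/4)*y/5) + C2*exp(sqrt(2)*5^(3/4)*y/5) + C3*sin(sqrt(2)*5^(3/4)*y/5) + C4*cos(sqrt(2)*5^(3/4)*y/5)


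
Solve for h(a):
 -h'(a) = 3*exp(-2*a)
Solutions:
 h(a) = C1 + 3*exp(-2*a)/2


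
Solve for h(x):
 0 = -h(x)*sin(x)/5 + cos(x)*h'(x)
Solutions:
 h(x) = C1/cos(x)^(1/5)


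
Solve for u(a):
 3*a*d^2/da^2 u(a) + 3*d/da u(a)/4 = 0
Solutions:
 u(a) = C1 + C2*a^(3/4)


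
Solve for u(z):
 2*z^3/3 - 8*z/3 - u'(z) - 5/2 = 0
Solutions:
 u(z) = C1 + z^4/6 - 4*z^2/3 - 5*z/2


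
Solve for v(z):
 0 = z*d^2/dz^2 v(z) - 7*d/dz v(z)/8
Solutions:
 v(z) = C1 + C2*z^(15/8)


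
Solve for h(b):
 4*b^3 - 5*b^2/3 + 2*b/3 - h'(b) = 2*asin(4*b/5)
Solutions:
 h(b) = C1 + b^4 - 5*b^3/9 + b^2/3 - 2*b*asin(4*b/5) - sqrt(25 - 16*b^2)/2


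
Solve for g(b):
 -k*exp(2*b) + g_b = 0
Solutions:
 g(b) = C1 + k*exp(2*b)/2


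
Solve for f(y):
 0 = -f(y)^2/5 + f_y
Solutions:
 f(y) = -5/(C1 + y)


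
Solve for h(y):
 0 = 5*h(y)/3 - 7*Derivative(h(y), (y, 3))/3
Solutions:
 h(y) = C3*exp(5^(1/3)*7^(2/3)*y/7) + (C1*sin(sqrt(3)*5^(1/3)*7^(2/3)*y/14) + C2*cos(sqrt(3)*5^(1/3)*7^(2/3)*y/14))*exp(-5^(1/3)*7^(2/3)*y/14)


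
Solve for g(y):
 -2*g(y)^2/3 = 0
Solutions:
 g(y) = 0


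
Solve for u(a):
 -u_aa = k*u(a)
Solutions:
 u(a) = C1*exp(-a*sqrt(-k)) + C2*exp(a*sqrt(-k))


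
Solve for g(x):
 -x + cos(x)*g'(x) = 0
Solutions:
 g(x) = C1 + Integral(x/cos(x), x)


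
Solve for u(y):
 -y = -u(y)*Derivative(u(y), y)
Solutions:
 u(y) = -sqrt(C1 + y^2)
 u(y) = sqrt(C1 + y^2)


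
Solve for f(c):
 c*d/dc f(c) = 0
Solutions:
 f(c) = C1


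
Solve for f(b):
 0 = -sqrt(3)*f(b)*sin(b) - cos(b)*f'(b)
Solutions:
 f(b) = C1*cos(b)^(sqrt(3))


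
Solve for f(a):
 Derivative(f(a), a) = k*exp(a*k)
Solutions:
 f(a) = C1 + exp(a*k)


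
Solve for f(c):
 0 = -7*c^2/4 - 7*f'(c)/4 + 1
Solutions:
 f(c) = C1 - c^3/3 + 4*c/7


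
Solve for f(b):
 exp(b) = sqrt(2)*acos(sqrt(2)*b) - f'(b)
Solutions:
 f(b) = C1 + sqrt(2)*(b*acos(sqrt(2)*b) - sqrt(2)*sqrt(1 - 2*b^2)/2) - exp(b)


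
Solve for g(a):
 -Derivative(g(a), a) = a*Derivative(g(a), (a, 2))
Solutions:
 g(a) = C1 + C2*log(a)


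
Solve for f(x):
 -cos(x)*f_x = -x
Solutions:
 f(x) = C1 + Integral(x/cos(x), x)


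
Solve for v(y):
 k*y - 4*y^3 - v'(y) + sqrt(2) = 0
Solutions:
 v(y) = C1 + k*y^2/2 - y^4 + sqrt(2)*y


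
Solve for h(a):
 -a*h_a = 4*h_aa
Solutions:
 h(a) = C1 + C2*erf(sqrt(2)*a/4)


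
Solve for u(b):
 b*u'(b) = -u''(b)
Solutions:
 u(b) = C1 + C2*erf(sqrt(2)*b/2)


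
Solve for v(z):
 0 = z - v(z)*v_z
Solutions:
 v(z) = -sqrt(C1 + z^2)
 v(z) = sqrt(C1 + z^2)


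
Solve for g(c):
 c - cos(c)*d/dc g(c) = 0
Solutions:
 g(c) = C1 + Integral(c/cos(c), c)


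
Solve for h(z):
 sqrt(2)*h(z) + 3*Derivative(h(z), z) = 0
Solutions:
 h(z) = C1*exp(-sqrt(2)*z/3)


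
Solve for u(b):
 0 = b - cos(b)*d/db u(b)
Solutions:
 u(b) = C1 + Integral(b/cos(b), b)


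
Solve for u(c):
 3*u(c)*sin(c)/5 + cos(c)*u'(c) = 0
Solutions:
 u(c) = C1*cos(c)^(3/5)


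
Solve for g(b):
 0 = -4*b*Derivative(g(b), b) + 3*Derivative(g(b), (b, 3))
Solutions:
 g(b) = C1 + Integral(C2*airyai(6^(2/3)*b/3) + C3*airybi(6^(2/3)*b/3), b)


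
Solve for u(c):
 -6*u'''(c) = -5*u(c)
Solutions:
 u(c) = C3*exp(5^(1/3)*6^(2/3)*c/6) + (C1*sin(2^(2/3)*3^(1/6)*5^(1/3)*c/4) + C2*cos(2^(2/3)*3^(1/6)*5^(1/3)*c/4))*exp(-5^(1/3)*6^(2/3)*c/12)


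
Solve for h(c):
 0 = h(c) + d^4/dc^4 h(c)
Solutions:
 h(c) = (C1*sin(sqrt(2)*c/2) + C2*cos(sqrt(2)*c/2))*exp(-sqrt(2)*c/2) + (C3*sin(sqrt(2)*c/2) + C4*cos(sqrt(2)*c/2))*exp(sqrt(2)*c/2)


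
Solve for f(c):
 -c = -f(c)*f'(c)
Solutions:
 f(c) = -sqrt(C1 + c^2)
 f(c) = sqrt(C1 + c^2)


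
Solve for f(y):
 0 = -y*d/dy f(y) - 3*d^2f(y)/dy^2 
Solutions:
 f(y) = C1 + C2*erf(sqrt(6)*y/6)


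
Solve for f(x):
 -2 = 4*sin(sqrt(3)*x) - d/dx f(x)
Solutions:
 f(x) = C1 + 2*x - 4*sqrt(3)*cos(sqrt(3)*x)/3


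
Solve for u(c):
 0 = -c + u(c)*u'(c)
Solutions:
 u(c) = -sqrt(C1 + c^2)
 u(c) = sqrt(C1 + c^2)


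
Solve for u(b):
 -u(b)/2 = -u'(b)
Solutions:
 u(b) = C1*exp(b/2)


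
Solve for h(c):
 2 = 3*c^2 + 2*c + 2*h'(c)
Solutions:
 h(c) = C1 - c^3/2 - c^2/2 + c


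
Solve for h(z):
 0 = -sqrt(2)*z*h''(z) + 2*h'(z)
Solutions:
 h(z) = C1 + C2*z^(1 + sqrt(2))


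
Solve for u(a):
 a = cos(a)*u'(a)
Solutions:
 u(a) = C1 + Integral(a/cos(a), a)


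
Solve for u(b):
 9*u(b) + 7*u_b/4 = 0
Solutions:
 u(b) = C1*exp(-36*b/7)


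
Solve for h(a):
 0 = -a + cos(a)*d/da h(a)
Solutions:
 h(a) = C1 + Integral(a/cos(a), a)


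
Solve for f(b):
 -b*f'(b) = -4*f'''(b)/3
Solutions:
 f(b) = C1 + Integral(C2*airyai(6^(1/3)*b/2) + C3*airybi(6^(1/3)*b/2), b)


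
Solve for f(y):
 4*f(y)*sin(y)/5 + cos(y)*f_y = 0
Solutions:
 f(y) = C1*cos(y)^(4/5)


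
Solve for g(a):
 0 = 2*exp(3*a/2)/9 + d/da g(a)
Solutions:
 g(a) = C1 - 4*exp(3*a/2)/27


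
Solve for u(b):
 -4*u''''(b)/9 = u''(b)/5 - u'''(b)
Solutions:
 u(b) = C1 + C2*b + C3*exp(3*b*(15 - sqrt(145))/40) + C4*exp(3*b*(sqrt(145) + 15)/40)


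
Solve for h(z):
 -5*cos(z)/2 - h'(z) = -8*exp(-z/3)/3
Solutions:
 h(z) = C1 - 5*sin(z)/2 - 8*exp(-z/3)


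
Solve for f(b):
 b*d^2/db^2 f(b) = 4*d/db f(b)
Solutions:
 f(b) = C1 + C2*b^5


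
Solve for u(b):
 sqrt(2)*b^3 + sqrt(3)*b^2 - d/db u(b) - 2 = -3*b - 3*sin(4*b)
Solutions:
 u(b) = C1 + sqrt(2)*b^4/4 + sqrt(3)*b^3/3 + 3*b^2/2 - 2*b - 3*cos(4*b)/4


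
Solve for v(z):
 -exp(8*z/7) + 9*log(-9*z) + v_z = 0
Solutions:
 v(z) = C1 - 9*z*log(-z) + 9*z*(1 - 2*log(3)) + 7*exp(8*z/7)/8


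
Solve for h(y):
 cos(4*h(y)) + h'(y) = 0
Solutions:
 h(y) = -asin((C1 + exp(8*y))/(C1 - exp(8*y)))/4 + pi/4
 h(y) = asin((C1 + exp(8*y))/(C1 - exp(8*y)))/4


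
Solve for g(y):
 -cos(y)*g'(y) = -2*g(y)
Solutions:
 g(y) = C1*(sin(y) + 1)/(sin(y) - 1)


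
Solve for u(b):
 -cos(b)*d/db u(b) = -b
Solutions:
 u(b) = C1 + Integral(b/cos(b), b)


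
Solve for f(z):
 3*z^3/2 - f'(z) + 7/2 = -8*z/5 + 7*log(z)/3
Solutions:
 f(z) = C1 + 3*z^4/8 + 4*z^2/5 - 7*z*log(z)/3 + 35*z/6


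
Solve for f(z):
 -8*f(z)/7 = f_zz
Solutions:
 f(z) = C1*sin(2*sqrt(14)*z/7) + C2*cos(2*sqrt(14)*z/7)


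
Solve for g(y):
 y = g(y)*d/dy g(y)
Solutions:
 g(y) = -sqrt(C1 + y^2)
 g(y) = sqrt(C1 + y^2)


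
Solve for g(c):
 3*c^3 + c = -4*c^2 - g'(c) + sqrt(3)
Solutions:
 g(c) = C1 - 3*c^4/4 - 4*c^3/3 - c^2/2 + sqrt(3)*c


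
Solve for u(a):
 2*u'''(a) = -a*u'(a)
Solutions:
 u(a) = C1 + Integral(C2*airyai(-2^(2/3)*a/2) + C3*airybi(-2^(2/3)*a/2), a)


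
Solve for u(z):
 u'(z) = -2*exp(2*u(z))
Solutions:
 u(z) = log(-sqrt(-1/(C1 - 2*z))) - log(2)/2
 u(z) = log(-1/(C1 - 2*z))/2 - log(2)/2


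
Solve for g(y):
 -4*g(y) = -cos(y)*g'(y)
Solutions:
 g(y) = C1*(sin(y)^2 + 2*sin(y) + 1)/(sin(y)^2 - 2*sin(y) + 1)


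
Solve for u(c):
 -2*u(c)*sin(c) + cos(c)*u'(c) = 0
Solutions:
 u(c) = C1/cos(c)^2


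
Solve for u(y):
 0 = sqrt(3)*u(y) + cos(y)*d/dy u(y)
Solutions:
 u(y) = C1*(sin(y) - 1)^(sqrt(3)/2)/(sin(y) + 1)^(sqrt(3)/2)


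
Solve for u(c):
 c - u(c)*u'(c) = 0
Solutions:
 u(c) = -sqrt(C1 + c^2)
 u(c) = sqrt(C1 + c^2)


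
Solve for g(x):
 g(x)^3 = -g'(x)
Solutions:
 g(x) = -sqrt(2)*sqrt(-1/(C1 - x))/2
 g(x) = sqrt(2)*sqrt(-1/(C1 - x))/2


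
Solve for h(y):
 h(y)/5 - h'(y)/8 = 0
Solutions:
 h(y) = C1*exp(8*y/5)


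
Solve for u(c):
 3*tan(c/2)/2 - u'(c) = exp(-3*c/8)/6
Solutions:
 u(c) = C1 + 3*log(tan(c/2)^2 + 1)/2 + 4*exp(-3*c/8)/9


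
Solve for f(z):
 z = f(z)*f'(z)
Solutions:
 f(z) = -sqrt(C1 + z^2)
 f(z) = sqrt(C1 + z^2)


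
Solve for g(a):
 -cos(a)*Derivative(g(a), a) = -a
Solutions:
 g(a) = C1 + Integral(a/cos(a), a)


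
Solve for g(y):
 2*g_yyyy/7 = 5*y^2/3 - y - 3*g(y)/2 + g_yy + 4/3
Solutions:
 g(y) = 10*y^2/9 - 2*y/3 + (C1*sin(sqrt(2)*21^(1/4)*y*sin(atan(sqrt(35)/7)/2)/2) + C2*cos(sqrt(2)*21^(1/4)*y*sin(atan(sqrt(35)/7)/2)/2))*exp(-sqrt(2)*21^(1/4)*y*cos(atan(sqrt(35)/7)/2)/2) + (C3*sin(sqrt(2)*21^(1/4)*y*sin(atan(sqrt(35)/7)/2)/2) + C4*cos(sqrt(2)*21^(1/4)*y*sin(atan(sqrt(35)/7)/2)/2))*exp(sqrt(2)*21^(1/4)*y*cos(atan(sqrt(35)/7)/2)/2) + 64/27


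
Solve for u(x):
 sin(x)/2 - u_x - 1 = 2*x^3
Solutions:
 u(x) = C1 - x^4/2 - x - cos(x)/2


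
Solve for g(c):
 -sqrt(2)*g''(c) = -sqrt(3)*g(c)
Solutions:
 g(c) = C1*exp(-2^(3/4)*3^(1/4)*c/2) + C2*exp(2^(3/4)*3^(1/4)*c/2)


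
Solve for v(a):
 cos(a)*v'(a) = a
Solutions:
 v(a) = C1 + Integral(a/cos(a), a)


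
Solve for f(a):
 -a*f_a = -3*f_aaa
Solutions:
 f(a) = C1 + Integral(C2*airyai(3^(2/3)*a/3) + C3*airybi(3^(2/3)*a/3), a)


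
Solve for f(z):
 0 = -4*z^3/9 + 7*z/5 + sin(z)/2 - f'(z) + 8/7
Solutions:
 f(z) = C1 - z^4/9 + 7*z^2/10 + 8*z/7 - cos(z)/2


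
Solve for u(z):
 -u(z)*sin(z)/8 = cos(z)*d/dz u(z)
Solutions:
 u(z) = C1*cos(z)^(1/8)


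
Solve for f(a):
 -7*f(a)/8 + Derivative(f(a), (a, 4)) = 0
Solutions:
 f(a) = C1*exp(-14^(1/4)*a/2) + C2*exp(14^(1/4)*a/2) + C3*sin(14^(1/4)*a/2) + C4*cos(14^(1/4)*a/2)


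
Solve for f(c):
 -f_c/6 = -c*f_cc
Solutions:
 f(c) = C1 + C2*c^(7/6)


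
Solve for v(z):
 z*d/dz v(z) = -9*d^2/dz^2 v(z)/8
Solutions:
 v(z) = C1 + C2*erf(2*z/3)


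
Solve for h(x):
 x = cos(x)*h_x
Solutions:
 h(x) = C1 + Integral(x/cos(x), x)


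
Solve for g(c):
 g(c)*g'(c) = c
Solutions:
 g(c) = -sqrt(C1 + c^2)
 g(c) = sqrt(C1 + c^2)


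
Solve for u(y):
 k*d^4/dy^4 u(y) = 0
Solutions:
 u(y) = C1 + C2*y + C3*y^2 + C4*y^3


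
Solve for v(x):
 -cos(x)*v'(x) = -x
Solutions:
 v(x) = C1 + Integral(x/cos(x), x)


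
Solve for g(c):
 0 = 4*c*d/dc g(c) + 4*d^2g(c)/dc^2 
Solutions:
 g(c) = C1 + C2*erf(sqrt(2)*c/2)


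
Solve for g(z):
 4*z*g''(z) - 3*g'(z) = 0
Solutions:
 g(z) = C1 + C2*z^(7/4)


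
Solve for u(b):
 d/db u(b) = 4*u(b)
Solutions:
 u(b) = C1*exp(4*b)


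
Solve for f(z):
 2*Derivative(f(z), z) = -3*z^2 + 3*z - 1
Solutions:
 f(z) = C1 - z^3/2 + 3*z^2/4 - z/2


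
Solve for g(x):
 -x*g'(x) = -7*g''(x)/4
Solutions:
 g(x) = C1 + C2*erfi(sqrt(14)*x/7)


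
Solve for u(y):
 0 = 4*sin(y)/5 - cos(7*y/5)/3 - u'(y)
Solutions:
 u(y) = C1 - 5*sin(7*y/5)/21 - 4*cos(y)/5


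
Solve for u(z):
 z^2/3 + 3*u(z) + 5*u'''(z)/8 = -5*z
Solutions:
 u(z) = C3*exp(-2*3^(1/3)*5^(2/3)*z/5) - z^2/9 - 5*z/3 + (C1*sin(3^(5/6)*5^(2/3)*z/5) + C2*cos(3^(5/6)*5^(2/3)*z/5))*exp(3^(1/3)*5^(2/3)*z/5)


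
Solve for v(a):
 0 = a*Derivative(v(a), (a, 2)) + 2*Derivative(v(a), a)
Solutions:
 v(a) = C1 + C2/a


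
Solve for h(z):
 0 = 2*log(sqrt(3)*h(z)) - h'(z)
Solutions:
 -Integral(1/(2*log(_y) + log(3)), (_y, h(z))) = C1 - z


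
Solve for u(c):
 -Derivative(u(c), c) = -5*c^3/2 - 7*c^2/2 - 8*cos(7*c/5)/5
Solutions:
 u(c) = C1 + 5*c^4/8 + 7*c^3/6 + 8*sin(7*c/5)/7


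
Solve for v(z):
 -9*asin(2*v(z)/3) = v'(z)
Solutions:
 Integral(1/asin(2*_y/3), (_y, v(z))) = C1 - 9*z


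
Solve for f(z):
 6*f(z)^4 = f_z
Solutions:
 f(z) = (-1/(C1 + 18*z))^(1/3)
 f(z) = (-1/(C1 + 6*z))^(1/3)*(-3^(2/3) - 3*3^(1/6)*I)/6
 f(z) = (-1/(C1 + 6*z))^(1/3)*(-3^(2/3) + 3*3^(1/6)*I)/6


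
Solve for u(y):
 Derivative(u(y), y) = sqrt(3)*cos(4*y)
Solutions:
 u(y) = C1 + sqrt(3)*sin(4*y)/4


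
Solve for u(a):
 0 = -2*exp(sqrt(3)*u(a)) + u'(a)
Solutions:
 u(a) = sqrt(3)*(2*log(-1/(C1 + 2*a)) - log(3))/6


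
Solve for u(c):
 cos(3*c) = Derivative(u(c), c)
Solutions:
 u(c) = C1 + sin(3*c)/3


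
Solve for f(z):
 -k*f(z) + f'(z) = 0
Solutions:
 f(z) = C1*exp(k*z)


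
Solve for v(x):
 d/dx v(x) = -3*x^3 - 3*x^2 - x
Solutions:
 v(x) = C1 - 3*x^4/4 - x^3 - x^2/2


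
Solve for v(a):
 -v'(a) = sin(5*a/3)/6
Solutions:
 v(a) = C1 + cos(5*a/3)/10


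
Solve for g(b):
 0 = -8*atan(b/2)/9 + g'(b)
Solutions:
 g(b) = C1 + 8*b*atan(b/2)/9 - 8*log(b^2 + 4)/9
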